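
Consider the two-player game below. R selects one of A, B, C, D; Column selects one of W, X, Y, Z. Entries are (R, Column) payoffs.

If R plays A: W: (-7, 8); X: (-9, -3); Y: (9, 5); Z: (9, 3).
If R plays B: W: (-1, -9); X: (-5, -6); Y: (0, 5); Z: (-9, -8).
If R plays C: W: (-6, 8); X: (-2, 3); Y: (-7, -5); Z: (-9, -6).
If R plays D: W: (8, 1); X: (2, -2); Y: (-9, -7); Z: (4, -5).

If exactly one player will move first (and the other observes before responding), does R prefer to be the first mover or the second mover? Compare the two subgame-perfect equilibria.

If R leads: Column's best replies are A→W, B→Y, C→W, D→W; R's induced payoffs -7, 0, -6, 8; outcome (D, W), payoffs (8, 1).
If Column leads: R's best replies are W→D, X→D, Y→A, Z→A; Column's induced payoffs 1, -2, 5, 3; outcome (A, Y), payoffs (9, 5).
R gets 8 moving first and 9 moving second, so R prefers to move second.

second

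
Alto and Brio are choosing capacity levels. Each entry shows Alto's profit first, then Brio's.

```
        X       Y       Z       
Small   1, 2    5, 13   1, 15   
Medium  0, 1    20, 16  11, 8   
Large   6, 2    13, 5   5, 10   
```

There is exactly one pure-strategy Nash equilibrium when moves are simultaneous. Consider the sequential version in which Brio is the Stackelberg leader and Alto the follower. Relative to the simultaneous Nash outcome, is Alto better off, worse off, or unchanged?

unchanged

Work backward from Alto's decision.
- X: BR = Large, leader payoff 2.
- Y: BR = Medium, leader payoff 16.
- Z: BR = Medium, leader payoff 8.
Among 2, 16, 8, the best is 16 at Y. Subgame-perfect outcome: (Medium, Y) with payoffs (20, 16).
For the simultaneous game, intersect best replies.
Alto's best replies: X→Large; Y→Medium; Z→Medium.
Brio's best replies: Small→Z; Medium→Y; Large→Z.
Only (Medium, Y) has each player best-responding; Nash payoffs (20, 16).
Alto earns 20 sequentially versus 20 at the Nash outcome: unchanged.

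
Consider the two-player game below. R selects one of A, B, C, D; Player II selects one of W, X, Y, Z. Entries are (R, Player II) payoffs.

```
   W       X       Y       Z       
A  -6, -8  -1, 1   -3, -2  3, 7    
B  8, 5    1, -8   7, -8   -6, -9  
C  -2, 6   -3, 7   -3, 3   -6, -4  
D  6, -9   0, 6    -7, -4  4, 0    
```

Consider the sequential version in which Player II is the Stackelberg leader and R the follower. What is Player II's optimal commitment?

W

Backward induction with Player II moving first.
- W: R compares -6, 8, -2, 6 and picks B; Player II would get 5.
- X: R compares -1, 1, -3, 0 and picks B; Player II would get -8.
- Y: R compares -3, 7, -3, -7 and picks B; Player II would get -8.
- Z: R compares 3, -6, -6, 4 and picks D; Player II would get 0.
Maximizing over 5, -8, -8, 0, Player II chooses W. Subgame-perfect outcome: (B, W) with payoffs (8, 5).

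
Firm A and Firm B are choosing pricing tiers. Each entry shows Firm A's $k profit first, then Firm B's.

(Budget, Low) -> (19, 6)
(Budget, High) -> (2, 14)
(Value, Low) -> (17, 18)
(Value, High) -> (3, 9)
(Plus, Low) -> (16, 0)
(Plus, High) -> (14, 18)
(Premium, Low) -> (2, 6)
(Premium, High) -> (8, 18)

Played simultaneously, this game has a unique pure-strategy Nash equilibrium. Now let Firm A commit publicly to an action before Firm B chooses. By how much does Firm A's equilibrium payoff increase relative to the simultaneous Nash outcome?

Solve by backward induction (Firm A leads).
- Budget → Firm B plays High (best of 6, 14); Firm A gets 2.
- Value → Firm B plays Low (best of 18, 9); Firm A gets 17.
- Plus → Firm B plays High (best of 0, 18); Firm A gets 14.
- Premium → Firm B plays High (best of 6, 18); Firm A gets 8.
Among 2, 17, 14, 8, the best is 17 at Value. Subgame-perfect outcome: (Value, Low) with payoffs (17, 18).
For the simultaneous game, intersect best replies.
Firm A's best replies: Low→Budget; High→Plus.
Firm B's best replies: Budget→High; Value→Low; Plus→High; Premium→High.
Only (Plus, High) has each player best-responding; Nash payoffs (14, 18).
Firm A's commitment gain: 17 − 14 = 3.

3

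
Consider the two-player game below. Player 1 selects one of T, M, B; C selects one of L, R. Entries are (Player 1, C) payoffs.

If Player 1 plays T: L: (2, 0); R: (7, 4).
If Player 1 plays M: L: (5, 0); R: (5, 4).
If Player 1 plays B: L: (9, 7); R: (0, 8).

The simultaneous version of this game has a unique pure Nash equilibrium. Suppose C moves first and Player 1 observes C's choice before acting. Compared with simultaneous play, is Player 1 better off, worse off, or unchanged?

Solve by backward induction (C leads).
- L → Player 1 plays B (best of 2, 5, 9); C gets 7.
- R → Player 1 plays T (best of 7, 5, 0); C gets 4.
Maximizing over 7, 4, C chooses L. Subgame-perfect outcome: (B, L) with payoffs (9, 7).
For the simultaneous game, intersect best replies.
Player 1's best replies: L→B; R→T.
C's best replies: T→R; M→R; B→R.
The unique mutual best reply is (T, R), giving (7, 4).
Player 1 earns 9 sequentially versus 7 at the Nash outcome: better off.

better off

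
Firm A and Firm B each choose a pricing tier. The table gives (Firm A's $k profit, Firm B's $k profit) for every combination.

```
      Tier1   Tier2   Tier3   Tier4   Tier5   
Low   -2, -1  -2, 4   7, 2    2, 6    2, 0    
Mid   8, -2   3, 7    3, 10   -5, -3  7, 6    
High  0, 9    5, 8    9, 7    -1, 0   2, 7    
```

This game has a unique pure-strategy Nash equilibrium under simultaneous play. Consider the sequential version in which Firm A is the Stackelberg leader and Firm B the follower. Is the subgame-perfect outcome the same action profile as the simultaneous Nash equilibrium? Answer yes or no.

Firm B best-responds to each possible Firm A move:
- Low: BR = Tier4, leader payoff 2.
- Mid: BR = Tier3, leader payoff 3.
- High: BR = Tier1, leader payoff 0.
Maximizing over 2, 3, 0, Firm A chooses Mid. Subgame-perfect outcome: (Mid, Tier3) with payoffs (3, 10).
Now find the simultaneous Nash equilibrium.
Firm A's best replies: Tier1→Mid; Tier2→High; Tier3→High; Tier4→Low; Tier5→Mid.
Firm B's best replies: Low→Tier4; Mid→Tier3; High→Tier1.
The unique mutual best reply is (Low, Tier4), giving (2, 6).
Sequential outcome (Mid, Tier3) differs from the Nash profile (Low, Tier4).

no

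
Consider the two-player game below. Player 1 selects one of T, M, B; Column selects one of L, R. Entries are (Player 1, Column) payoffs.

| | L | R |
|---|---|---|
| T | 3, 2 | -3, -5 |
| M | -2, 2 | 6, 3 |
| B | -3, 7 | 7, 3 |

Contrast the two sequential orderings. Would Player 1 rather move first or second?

second

If Player 1 leads: Column's best replies are T→L, M→R, B→L; Player 1's induced payoffs 3, 6, -3; outcome (M, R), payoffs (6, 3).
If Column leads: Player 1's best replies are L→T, R→B; Column's induced payoffs 2, 3; outcome (B, R), payoffs (7, 3).
Player 1 gets 6 moving first and 7 moving second, so Player 1 prefers to move second.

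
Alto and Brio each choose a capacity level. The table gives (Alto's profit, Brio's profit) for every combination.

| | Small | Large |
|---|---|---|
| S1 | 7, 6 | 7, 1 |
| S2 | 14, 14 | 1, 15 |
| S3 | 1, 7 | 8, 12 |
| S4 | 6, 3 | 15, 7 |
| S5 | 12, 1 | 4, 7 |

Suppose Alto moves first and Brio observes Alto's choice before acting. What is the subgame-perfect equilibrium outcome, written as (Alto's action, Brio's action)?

Brio best-responds to each possible Alto move:
- S1 → Brio plays Small (best of 6, 1); Alto gets 7.
- S2 → Brio plays Large (best of 14, 15); Alto gets 1.
- S3 → Brio plays Large (best of 7, 12); Alto gets 8.
- S4 → Brio plays Large (best of 3, 7); Alto gets 15.
- S5 → Brio plays Large (best of 1, 7); Alto gets 4.
Among 7, 1, 8, 15, 4, the best is 15 at S4. Subgame-perfect outcome: (S4, Large) with payoffs (15, 7).

(S4, Large)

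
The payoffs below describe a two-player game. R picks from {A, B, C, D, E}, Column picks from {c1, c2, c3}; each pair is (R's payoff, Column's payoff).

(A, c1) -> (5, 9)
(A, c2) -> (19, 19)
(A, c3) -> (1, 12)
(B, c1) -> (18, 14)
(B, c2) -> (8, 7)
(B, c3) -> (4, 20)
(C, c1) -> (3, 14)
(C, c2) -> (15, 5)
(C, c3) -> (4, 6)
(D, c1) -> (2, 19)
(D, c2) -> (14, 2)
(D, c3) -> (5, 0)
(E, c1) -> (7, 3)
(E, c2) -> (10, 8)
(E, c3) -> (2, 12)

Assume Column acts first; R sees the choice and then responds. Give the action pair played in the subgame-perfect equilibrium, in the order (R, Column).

Backward induction with Column moving first.
- c1: R compares 5, 18, 3, 2, 7 and picks B; Column would get 14.
- c2: R compares 19, 8, 15, 14, 10 and picks A; Column would get 19.
- c3: R compares 1, 4, 4, 5, 2 and picks D; Column would get 0.
Column's induced payoffs are 14, 19, 0, so Column commits to c2. Subgame-perfect outcome: (A, c2) with payoffs (19, 19).

(A, c2)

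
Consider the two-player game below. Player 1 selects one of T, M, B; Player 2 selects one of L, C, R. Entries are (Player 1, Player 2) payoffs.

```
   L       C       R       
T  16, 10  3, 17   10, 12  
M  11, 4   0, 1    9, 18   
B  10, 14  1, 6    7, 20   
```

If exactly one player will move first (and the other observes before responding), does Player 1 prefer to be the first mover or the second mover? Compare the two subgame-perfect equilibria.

first

If Player 1 leads: Player 2's best replies are T→C, M→R, B→R; Player 1's induced payoffs 3, 9, 7; outcome (M, R), payoffs (9, 18).
If Player 2 leads: Player 1's best replies are L→T, C→T, R→T; Player 2's induced payoffs 10, 17, 12; outcome (T, C), payoffs (3, 17).
Player 1 gets 9 moving first and 3 moving second, so Player 1 prefers to move first.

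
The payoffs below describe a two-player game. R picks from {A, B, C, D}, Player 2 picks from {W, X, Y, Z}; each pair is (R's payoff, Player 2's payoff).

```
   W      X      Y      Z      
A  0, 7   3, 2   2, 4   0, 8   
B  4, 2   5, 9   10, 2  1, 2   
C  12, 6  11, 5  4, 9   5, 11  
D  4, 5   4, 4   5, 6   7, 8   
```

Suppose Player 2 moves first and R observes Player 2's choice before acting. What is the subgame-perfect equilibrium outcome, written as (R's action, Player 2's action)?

Work backward from R's decision.
- W: R compares 0, 4, 12, 4 and picks C; Player 2 would get 6.
- X: R compares 3, 5, 11, 4 and picks C; Player 2 would get 5.
- Y: R compares 2, 10, 4, 5 and picks B; Player 2 would get 2.
- Z: R compares 0, 1, 5, 7 and picks D; Player 2 would get 8.
Player 2's induced payoffs are 6, 5, 2, 8, so Player 2 commits to Z. Subgame-perfect outcome: (D, Z) with payoffs (7, 8).

(D, Z)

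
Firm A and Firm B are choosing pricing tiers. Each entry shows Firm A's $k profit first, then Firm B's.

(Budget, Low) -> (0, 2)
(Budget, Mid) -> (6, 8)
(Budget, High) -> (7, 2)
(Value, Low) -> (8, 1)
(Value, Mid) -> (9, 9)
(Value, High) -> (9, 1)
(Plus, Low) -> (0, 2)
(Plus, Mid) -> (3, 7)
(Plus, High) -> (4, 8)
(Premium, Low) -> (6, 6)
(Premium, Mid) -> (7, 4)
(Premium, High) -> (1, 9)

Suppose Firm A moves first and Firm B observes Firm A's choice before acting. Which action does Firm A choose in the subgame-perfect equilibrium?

Value

Work backward from Firm B's decision.
- Budget → Firm B plays Mid (best of 2, 8, 2); Firm A gets 6.
- Value → Firm B plays Mid (best of 1, 9, 1); Firm A gets 9.
- Plus → Firm B plays High (best of 2, 7, 8); Firm A gets 4.
- Premium → Firm B plays High (best of 6, 4, 9); Firm A gets 1.
Maximizing over 6, 9, 4, 1, Firm A chooses Value. Subgame-perfect outcome: (Value, Mid) with payoffs (9, 9).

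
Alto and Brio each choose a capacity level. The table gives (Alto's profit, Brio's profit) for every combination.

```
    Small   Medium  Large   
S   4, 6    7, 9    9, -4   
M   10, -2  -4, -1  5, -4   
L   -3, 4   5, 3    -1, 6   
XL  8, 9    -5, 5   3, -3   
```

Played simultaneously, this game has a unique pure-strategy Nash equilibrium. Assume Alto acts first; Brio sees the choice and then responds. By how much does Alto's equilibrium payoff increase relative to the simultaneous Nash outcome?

1

Solve by backward induction (Alto leads).
- S: Brio compares 6, 9, -4 and picks Medium; Alto would get 7.
- M: Brio compares -2, -1, -4 and picks Medium; Alto would get -4.
- L: Brio compares 4, 3, 6 and picks Large; Alto would get -1.
- XL: Brio compares 9, 5, -3 and picks Small; Alto would get 8.
Among 7, -4, -1, 8, the best is 8 at XL. Subgame-perfect outcome: (XL, Small) with payoffs (8, 9).
Now find the simultaneous Nash equilibrium.
Alto's best replies: Small→M; Medium→S; Large→S.
Brio's best replies: S→Medium; M→Medium; L→Large; XL→Small.
The unique mutual best reply is (S, Medium), giving (7, 9).
Alto's commitment gain: 8 − 7 = 1.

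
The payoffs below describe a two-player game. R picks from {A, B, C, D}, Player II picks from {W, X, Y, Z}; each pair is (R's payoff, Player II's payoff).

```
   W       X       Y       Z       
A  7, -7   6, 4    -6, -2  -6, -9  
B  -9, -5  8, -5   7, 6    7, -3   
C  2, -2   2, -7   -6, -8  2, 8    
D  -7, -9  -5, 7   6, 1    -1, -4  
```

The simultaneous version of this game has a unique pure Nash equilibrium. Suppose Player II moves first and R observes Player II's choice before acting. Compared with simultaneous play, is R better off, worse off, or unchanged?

unchanged

Backward induction with Player II moving first.
- W: BR = A, leader payoff -7.
- X: BR = B, leader payoff -5.
- Y: BR = B, leader payoff 6.
- Z: BR = B, leader payoff -3.
Maximizing over -7, -5, 6, -3, Player II chooses Y. Subgame-perfect outcome: (B, Y) with payoffs (7, 6).
Now find the simultaneous Nash equilibrium.
R's best replies: W→A; X→B; Y→B; Z→B.
Player II's best replies: A→X; B→Y; C→Z; D→X.
Only (B, Y) has each player best-responding; Nash payoffs (7, 6).
R earns 7 sequentially versus 7 at the Nash outcome: unchanged.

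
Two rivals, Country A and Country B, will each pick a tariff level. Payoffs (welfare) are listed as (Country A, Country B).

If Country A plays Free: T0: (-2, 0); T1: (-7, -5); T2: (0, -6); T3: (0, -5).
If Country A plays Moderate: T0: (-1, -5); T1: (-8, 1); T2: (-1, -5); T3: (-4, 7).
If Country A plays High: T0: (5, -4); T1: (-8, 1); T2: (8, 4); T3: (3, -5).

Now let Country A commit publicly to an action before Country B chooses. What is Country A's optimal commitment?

High

Work backward from Country B's decision.
- Free: BR = T0, leader payoff -2.
- Moderate: BR = T3, leader payoff -4.
- High: BR = T2, leader payoff 8.
Among -2, -4, 8, the best is 8 at High. Subgame-perfect outcome: (High, T2) with payoffs (8, 4).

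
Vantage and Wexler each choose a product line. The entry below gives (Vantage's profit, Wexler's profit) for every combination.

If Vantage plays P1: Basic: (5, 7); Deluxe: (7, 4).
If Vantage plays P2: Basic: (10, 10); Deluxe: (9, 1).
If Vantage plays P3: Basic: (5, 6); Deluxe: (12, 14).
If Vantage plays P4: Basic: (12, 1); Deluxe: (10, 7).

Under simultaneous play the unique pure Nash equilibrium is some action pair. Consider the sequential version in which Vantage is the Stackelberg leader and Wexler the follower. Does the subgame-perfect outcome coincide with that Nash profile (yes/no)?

yes

Solve by backward induction (Vantage leads).
- P1 → Wexler plays Basic (best of 7, 4); Vantage gets 5.
- P2 → Wexler plays Basic (best of 10, 1); Vantage gets 10.
- P3 → Wexler plays Deluxe (best of 6, 14); Vantage gets 12.
- P4 → Wexler plays Deluxe (best of 1, 7); Vantage gets 10.
Maximizing over 5, 10, 12, 10, Vantage chooses P3. Subgame-perfect outcome: (P3, Deluxe) with payoffs (12, 14).
Under simultaneous play:
Vantage's best replies: Basic→P4; Deluxe→P3.
Wexler's best replies: P1→Basic; P2→Basic; P3→Deluxe; P4→Deluxe.
Only (P3, Deluxe) has each player best-responding; Nash payoffs (12, 14).
Sequential outcome (P3, Deluxe) coincides with the Nash profile (P3, Deluxe).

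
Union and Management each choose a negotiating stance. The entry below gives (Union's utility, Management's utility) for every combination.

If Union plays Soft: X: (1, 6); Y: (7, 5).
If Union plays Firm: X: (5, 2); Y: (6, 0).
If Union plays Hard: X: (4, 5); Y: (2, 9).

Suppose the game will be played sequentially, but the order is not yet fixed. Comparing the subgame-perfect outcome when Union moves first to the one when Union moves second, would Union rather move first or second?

If Union leads: Management's best replies are Soft→X, Firm→X, Hard→Y; Union's induced payoffs 1, 5, 2; outcome (Firm, X), payoffs (5, 2).
If Management leads: Union's best replies are X→Firm, Y→Soft; Management's induced payoffs 2, 5; outcome (Soft, Y), payoffs (7, 5).
Union gets 5 moving first and 7 moving second, so Union prefers to move second.

second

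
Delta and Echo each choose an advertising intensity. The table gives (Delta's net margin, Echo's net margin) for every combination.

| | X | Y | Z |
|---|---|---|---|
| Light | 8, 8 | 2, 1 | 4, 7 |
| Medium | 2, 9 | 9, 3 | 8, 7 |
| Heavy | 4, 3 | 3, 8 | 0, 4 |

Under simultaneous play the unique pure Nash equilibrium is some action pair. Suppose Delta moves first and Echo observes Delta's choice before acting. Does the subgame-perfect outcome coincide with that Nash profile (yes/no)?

yes

Work backward from Echo's decision.
- Light: BR = X, leader payoff 8.
- Medium: BR = X, leader payoff 2.
- Heavy: BR = Y, leader payoff 3.
Delta's induced payoffs are 8, 2, 3, so Delta commits to Light. Subgame-perfect outcome: (Light, X) with payoffs (8, 8).
Under simultaneous play:
Delta's best replies: X→Light; Y→Medium; Z→Medium.
Echo's best replies: Light→X; Medium→X; Heavy→Y.
The unique mutual best reply is (Light, X), giving (8, 8).
Sequential outcome (Light, X) coincides with the Nash profile (Light, X).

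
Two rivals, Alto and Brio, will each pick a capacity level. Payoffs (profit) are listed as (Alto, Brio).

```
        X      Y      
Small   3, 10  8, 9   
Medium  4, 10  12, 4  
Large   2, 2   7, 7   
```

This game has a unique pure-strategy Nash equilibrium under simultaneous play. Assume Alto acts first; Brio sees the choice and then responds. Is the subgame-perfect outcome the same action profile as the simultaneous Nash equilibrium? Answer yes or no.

no

Backward induction with Alto moving first.
- Small: Brio compares 10, 9 and picks X; Alto would get 3.
- Medium: Brio compares 10, 4 and picks X; Alto would get 4.
- Large: Brio compares 2, 7 and picks Y; Alto would get 7.
Alto's induced payoffs are 3, 4, 7, so Alto commits to Large. Subgame-perfect outcome: (Large, Y) with payoffs (7, 7).
Now find the simultaneous Nash equilibrium.
Alto's best replies: X→Medium; Y→Medium.
Brio's best replies: Small→X; Medium→X; Large→Y.
Only (Medium, X) has each player best-responding; Nash payoffs (4, 10).
Sequential outcome (Large, Y) differs from the Nash profile (Medium, X).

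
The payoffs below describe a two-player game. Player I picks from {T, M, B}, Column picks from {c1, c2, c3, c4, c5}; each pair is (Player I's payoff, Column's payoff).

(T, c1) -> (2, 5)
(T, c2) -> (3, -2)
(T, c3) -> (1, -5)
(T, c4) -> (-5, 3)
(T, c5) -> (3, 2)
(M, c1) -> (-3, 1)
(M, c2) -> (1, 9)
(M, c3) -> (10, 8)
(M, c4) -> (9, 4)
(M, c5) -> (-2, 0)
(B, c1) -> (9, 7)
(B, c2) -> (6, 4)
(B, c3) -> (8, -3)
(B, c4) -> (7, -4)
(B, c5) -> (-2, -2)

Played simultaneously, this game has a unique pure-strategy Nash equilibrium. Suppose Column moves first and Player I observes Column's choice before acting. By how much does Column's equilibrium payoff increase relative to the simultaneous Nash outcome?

1

Backward induction with Column moving first.
- c1: BR = B, leader payoff 7.
- c2: BR = B, leader payoff 4.
- c3: BR = M, leader payoff 8.
- c4: BR = M, leader payoff 4.
- c5: BR = T, leader payoff 2.
Among 7, 4, 8, 4, 2, the best is 8 at c3. Subgame-perfect outcome: (M, c3) with payoffs (10, 8).
For the simultaneous game, intersect best replies.
Player I's best replies: c1→B; c2→B; c3→M; c4→M; c5→T.
Column's best replies: T→c1; M→c2; B→c1.
The unique mutual best reply is (B, c1), giving (9, 7).
Column's commitment gain: 8 − 7 = 1.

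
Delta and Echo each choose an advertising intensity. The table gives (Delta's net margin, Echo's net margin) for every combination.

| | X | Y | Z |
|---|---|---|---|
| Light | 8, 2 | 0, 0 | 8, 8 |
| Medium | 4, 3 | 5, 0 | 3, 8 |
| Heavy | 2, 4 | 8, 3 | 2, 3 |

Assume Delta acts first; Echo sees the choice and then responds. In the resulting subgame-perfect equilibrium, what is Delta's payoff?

Solve by backward induction (Delta leads).
- Light: Echo compares 2, 0, 8 and picks Z; Delta would get 8.
- Medium: Echo compares 3, 0, 8 and picks Z; Delta would get 3.
- Heavy: Echo compares 4, 3, 3 and picks X; Delta would get 2.
Among 8, 3, 2, the best is 8 at Light. Subgame-perfect outcome: (Light, Z) with payoffs (8, 8).

8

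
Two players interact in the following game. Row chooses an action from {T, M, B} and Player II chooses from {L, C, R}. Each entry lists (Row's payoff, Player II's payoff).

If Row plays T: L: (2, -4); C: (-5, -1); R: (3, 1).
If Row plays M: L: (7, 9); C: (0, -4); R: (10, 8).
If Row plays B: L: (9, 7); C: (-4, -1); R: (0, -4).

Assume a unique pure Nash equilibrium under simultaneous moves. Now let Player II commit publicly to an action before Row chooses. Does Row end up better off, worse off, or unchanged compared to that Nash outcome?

Work backward from Row's decision.
- L: Row compares 2, 7, 9 and picks B; Player II would get 7.
- C: Row compares -5, 0, -4 and picks M; Player II would get -4.
- R: Row compares 3, 10, 0 and picks M; Player II would get 8.
Maximizing over 7, -4, 8, Player II chooses R. Subgame-perfect outcome: (M, R) with payoffs (10, 8).
For the simultaneous game, intersect best replies.
Row's best replies: L→B; C→M; R→M.
Player II's best replies: T→R; M→L; B→L.
The unique mutual best reply is (B, L), giving (9, 7).
Row earns 10 sequentially versus 9 at the Nash outcome: better off.

better off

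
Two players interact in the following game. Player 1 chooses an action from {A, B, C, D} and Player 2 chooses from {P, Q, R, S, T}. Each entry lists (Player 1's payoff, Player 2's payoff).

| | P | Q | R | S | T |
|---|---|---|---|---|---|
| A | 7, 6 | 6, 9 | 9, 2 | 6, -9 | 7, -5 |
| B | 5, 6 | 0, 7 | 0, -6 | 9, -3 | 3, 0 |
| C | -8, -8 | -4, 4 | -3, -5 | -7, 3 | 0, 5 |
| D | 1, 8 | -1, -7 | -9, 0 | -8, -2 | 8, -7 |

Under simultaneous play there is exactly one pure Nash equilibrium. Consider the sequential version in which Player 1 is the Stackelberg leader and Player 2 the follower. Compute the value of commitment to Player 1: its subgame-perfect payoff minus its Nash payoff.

Backward induction with Player 1 moving first.
- A: BR = Q, leader payoff 6.
- B: BR = Q, leader payoff 0.
- C: BR = T, leader payoff 0.
- D: BR = P, leader payoff 1.
Among 6, 0, 0, 1, the best is 6 at A. Subgame-perfect outcome: (A, Q) with payoffs (6, 9).
For the simultaneous game, intersect best replies.
Player 1's best replies: P→A; Q→A; R→A; S→B; T→D.
Player 2's best replies: A→Q; B→Q; C→T; D→P.
Only (A, Q) has each player best-responding; Nash payoffs (6, 9).
Player 1's commitment gain: 6 − 6 = 0.

0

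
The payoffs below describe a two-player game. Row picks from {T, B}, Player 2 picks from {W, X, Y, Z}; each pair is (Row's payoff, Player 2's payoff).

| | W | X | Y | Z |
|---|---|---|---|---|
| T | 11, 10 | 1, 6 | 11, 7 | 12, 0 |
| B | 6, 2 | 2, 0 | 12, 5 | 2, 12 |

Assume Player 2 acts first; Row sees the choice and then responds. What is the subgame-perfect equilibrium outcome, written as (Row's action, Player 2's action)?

Row best-responds to each possible Player 2 move:
- W: BR = T, leader payoff 10.
- X: BR = B, leader payoff 0.
- Y: BR = B, leader payoff 5.
- Z: BR = T, leader payoff 0.
Maximizing over 10, 0, 5, 0, Player 2 chooses W. Subgame-perfect outcome: (T, W) with payoffs (11, 10).

(T, W)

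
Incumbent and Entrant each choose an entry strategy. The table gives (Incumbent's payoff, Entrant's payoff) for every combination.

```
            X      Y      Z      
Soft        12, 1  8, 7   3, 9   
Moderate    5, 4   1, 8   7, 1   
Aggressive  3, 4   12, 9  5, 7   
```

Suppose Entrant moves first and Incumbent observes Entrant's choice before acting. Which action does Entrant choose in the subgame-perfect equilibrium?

Y

Solve by backward induction (Entrant leads).
- X: Incumbent compares 12, 5, 3 and picks Soft; Entrant would get 1.
- Y: Incumbent compares 8, 1, 12 and picks Aggressive; Entrant would get 9.
- Z: Incumbent compares 3, 7, 5 and picks Moderate; Entrant would get 1.
Among 1, 9, 1, the best is 9 at Y. Subgame-perfect outcome: (Aggressive, Y) with payoffs (12, 9).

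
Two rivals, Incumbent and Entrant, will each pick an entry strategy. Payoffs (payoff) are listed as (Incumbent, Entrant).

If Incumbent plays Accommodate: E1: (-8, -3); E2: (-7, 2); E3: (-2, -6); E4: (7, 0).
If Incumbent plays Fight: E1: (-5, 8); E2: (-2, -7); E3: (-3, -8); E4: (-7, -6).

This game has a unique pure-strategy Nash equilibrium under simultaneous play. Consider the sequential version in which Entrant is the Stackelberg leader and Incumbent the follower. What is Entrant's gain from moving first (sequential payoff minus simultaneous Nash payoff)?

Backward induction with Entrant moving first.
- E1: BR = Fight, leader payoff 8.
- E2: BR = Fight, leader payoff -7.
- E3: BR = Accommodate, leader payoff -6.
- E4: BR = Accommodate, leader payoff 0.
Among 8, -7, -6, 0, the best is 8 at E1. Subgame-perfect outcome: (Fight, E1) with payoffs (-5, 8).
For the simultaneous game, intersect best replies.
Incumbent's best replies: E1→Fight; E2→Fight; E3→Accommodate; E4→Accommodate.
Entrant's best replies: Accommodate→E2; Fight→E1.
The unique mutual best reply is (Fight, E1), giving (-5, 8).
Entrant's commitment gain: 8 − 8 = 0.

0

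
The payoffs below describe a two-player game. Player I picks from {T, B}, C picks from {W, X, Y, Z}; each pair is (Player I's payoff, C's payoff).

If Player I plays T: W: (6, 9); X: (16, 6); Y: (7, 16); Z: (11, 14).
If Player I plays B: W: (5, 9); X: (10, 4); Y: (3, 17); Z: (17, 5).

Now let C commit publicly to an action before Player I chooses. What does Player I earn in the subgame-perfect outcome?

Backward induction with C moving first.
- W → Player I plays T (best of 6, 5); C gets 9.
- X → Player I plays T (best of 16, 10); C gets 6.
- Y → Player I plays T (best of 7, 3); C gets 16.
- Z → Player I plays B (best of 11, 17); C gets 5.
C's induced payoffs are 9, 6, 16, 5, so C commits to Y. Subgame-perfect outcome: (T, Y) with payoffs (7, 16).

7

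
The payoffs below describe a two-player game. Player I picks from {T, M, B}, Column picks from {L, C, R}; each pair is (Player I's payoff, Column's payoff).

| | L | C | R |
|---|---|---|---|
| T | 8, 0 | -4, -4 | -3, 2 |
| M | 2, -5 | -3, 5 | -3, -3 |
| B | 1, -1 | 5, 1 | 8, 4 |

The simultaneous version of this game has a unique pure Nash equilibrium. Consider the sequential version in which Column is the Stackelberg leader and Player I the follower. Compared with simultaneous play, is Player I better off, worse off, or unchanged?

unchanged

Player I best-responds to each possible Column move:
- L: Player I compares 8, 2, 1 and picks T; Column would get 0.
- C: Player I compares -4, -3, 5 and picks B; Column would get 1.
- R: Player I compares -3, -3, 8 and picks B; Column would get 4.
Maximizing over 0, 1, 4, Column chooses R. Subgame-perfect outcome: (B, R) with payoffs (8, 4).
Under simultaneous play:
Player I's best replies: L→T; C→B; R→B.
Column's best replies: T→R; M→C; B→R.
The unique mutual best reply is (B, R), giving (8, 4).
Player I earns 8 sequentially versus 8 at the Nash outcome: unchanged.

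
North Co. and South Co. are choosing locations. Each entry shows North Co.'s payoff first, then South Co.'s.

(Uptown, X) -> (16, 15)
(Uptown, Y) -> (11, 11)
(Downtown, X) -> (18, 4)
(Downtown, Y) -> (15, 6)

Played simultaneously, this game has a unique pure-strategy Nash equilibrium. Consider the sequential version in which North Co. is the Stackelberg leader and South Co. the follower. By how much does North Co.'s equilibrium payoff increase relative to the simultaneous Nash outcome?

1

Work backward from South Co.'s decision.
- Uptown: BR = X, leader payoff 16.
- Downtown: BR = Y, leader payoff 15.
Among 16, 15, the best is 16 at Uptown. Subgame-perfect outcome: (Uptown, X) with payoffs (16, 15).
Now find the simultaneous Nash equilibrium.
North Co.'s best replies: X→Downtown; Y→Downtown.
South Co.'s best replies: Uptown→X; Downtown→Y.
Only (Downtown, Y) has each player best-responding; Nash payoffs (15, 6).
North Co.'s commitment gain: 16 − 15 = 1.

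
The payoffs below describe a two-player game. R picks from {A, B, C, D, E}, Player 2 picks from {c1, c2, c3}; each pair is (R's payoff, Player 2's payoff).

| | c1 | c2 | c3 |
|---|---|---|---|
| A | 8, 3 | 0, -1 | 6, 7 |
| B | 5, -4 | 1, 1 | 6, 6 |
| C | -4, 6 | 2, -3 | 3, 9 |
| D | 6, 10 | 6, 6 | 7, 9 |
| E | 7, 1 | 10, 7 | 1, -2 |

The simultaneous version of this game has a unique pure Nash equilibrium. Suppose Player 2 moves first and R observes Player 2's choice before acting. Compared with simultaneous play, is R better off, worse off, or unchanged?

Work backward from R's decision.
- c1 → R plays A (best of 8, 5, -4, 6, 7); Player 2 gets 3.
- c2 → R plays E (best of 0, 1, 2, 6, 10); Player 2 gets 7.
- c3 → R plays D (best of 6, 6, 3, 7, 1); Player 2 gets 9.
Player 2's induced payoffs are 3, 7, 9, so Player 2 commits to c3. Subgame-perfect outcome: (D, c3) with payoffs (7, 9).
Under simultaneous play:
R's best replies: c1→A; c2→E; c3→D.
Player 2's best replies: A→c3; B→c3; C→c3; D→c1; E→c2.
Only (E, c2) has each player best-responding; Nash payoffs (10, 7).
R earns 7 sequentially versus 10 at the Nash outcome: worse off.

worse off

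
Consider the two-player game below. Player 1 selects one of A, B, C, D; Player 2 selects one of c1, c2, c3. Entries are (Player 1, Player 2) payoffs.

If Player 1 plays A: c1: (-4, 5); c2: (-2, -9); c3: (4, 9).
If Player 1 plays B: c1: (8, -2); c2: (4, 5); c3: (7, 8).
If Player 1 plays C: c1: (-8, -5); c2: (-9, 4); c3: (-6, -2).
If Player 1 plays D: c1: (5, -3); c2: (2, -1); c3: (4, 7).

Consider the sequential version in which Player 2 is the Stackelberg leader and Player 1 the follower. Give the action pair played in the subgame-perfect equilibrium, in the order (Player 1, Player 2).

Backward induction with Player 2 moving first.
- c1 → Player 1 plays B (best of -4, 8, -8, 5); Player 2 gets -2.
- c2 → Player 1 plays B (best of -2, 4, -9, 2); Player 2 gets 5.
- c3 → Player 1 plays B (best of 4, 7, -6, 4); Player 2 gets 8.
Among -2, 5, 8, the best is 8 at c3. Subgame-perfect outcome: (B, c3) with payoffs (7, 8).

(B, c3)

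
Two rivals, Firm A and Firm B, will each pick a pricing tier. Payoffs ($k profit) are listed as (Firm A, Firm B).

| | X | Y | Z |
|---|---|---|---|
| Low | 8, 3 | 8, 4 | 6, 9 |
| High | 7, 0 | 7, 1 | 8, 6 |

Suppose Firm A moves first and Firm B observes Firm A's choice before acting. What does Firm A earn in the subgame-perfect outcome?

Work backward from Firm B's decision.
- Low: Firm B compares 3, 4, 9 and picks Z; Firm A would get 6.
- High: Firm B compares 0, 1, 6 and picks Z; Firm A would get 8.
Among 6, 8, the best is 8 at High. Subgame-perfect outcome: (High, Z) with payoffs (8, 6).

8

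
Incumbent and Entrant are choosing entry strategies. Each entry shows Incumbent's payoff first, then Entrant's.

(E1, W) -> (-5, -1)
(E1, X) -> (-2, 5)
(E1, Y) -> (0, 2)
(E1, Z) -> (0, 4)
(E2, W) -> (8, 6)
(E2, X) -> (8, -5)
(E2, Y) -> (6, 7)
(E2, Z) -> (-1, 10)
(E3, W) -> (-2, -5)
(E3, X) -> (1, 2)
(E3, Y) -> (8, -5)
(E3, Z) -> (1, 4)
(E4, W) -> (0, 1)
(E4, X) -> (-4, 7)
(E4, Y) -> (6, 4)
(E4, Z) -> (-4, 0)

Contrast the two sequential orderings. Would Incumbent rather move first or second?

If Incumbent leads: Entrant's best replies are E1→X, E2→Z, E3→Z, E4→X; Incumbent's induced payoffs -2, -1, 1, -4; outcome (E3, Z), payoffs (1, 4).
If Entrant leads: Incumbent's best replies are W→E2, X→E2, Y→E3, Z→E3; Entrant's induced payoffs 6, -5, -5, 4; outcome (E2, W), payoffs (8, 6).
Incumbent gets 1 moving first and 8 moving second, so Incumbent prefers to move second.

second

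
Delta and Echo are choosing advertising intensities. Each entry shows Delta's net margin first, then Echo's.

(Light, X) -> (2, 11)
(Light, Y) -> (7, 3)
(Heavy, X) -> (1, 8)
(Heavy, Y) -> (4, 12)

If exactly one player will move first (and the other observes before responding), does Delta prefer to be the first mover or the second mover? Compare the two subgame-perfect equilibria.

first

If Delta leads: Echo's best replies are Light→X, Heavy→Y; Delta's induced payoffs 2, 4; outcome (Heavy, Y), payoffs (4, 12).
If Echo leads: Delta's best replies are X→Light, Y→Light; Echo's induced payoffs 11, 3; outcome (Light, X), payoffs (2, 11).
Delta gets 4 moving first and 2 moving second, so Delta prefers to move first.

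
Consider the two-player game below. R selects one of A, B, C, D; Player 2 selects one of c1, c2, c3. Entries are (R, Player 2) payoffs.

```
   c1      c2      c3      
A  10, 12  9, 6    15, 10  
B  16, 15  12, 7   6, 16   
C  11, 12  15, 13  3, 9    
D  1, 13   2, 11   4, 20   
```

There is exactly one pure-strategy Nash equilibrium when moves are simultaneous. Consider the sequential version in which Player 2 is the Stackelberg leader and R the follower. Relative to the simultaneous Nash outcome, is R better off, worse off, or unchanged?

Backward induction with Player 2 moving first.
- c1: BR = B, leader payoff 15.
- c2: BR = C, leader payoff 13.
- c3: BR = A, leader payoff 10.
Player 2's induced payoffs are 15, 13, 10, so Player 2 commits to c1. Subgame-perfect outcome: (B, c1) with payoffs (16, 15).
Now find the simultaneous Nash equilibrium.
R's best replies: c1→B; c2→C; c3→A.
Player 2's best replies: A→c1; B→c3; C→c2; D→c3.
The unique mutual best reply is (C, c2), giving (15, 13).
R earns 16 sequentially versus 15 at the Nash outcome: better off.

better off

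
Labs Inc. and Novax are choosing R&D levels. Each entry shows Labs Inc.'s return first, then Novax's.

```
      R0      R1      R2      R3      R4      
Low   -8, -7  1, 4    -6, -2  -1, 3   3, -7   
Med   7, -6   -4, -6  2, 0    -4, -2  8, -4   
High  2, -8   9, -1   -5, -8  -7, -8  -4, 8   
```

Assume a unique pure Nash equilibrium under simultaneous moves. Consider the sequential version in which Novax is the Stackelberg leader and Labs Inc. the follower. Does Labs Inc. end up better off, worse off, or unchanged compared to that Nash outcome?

worse off

Backward induction with Novax moving first.
- R0 → Labs Inc. plays Med (best of -8, 7, 2); Novax gets -6.
- R1 → Labs Inc. plays High (best of 1, -4, 9); Novax gets -1.
- R2 → Labs Inc. plays Med (best of -6, 2, -5); Novax gets 0.
- R3 → Labs Inc. plays Low (best of -1, -4, -7); Novax gets 3.
- R4 → Labs Inc. plays Med (best of 3, 8, -4); Novax gets -4.
Maximizing over -6, -1, 0, 3, -4, Novax chooses R3. Subgame-perfect outcome: (Low, R3) with payoffs (-1, 3).
Under simultaneous play:
Labs Inc.'s best replies: R0→Med; R1→High; R2→Med; R3→Low; R4→Med.
Novax's best replies: Low→R1; Med→R2; High→R4.
The unique mutual best reply is (Med, R2), giving (2, 0).
Labs Inc. earns -1 sequentially versus 2 at the Nash outcome: worse off.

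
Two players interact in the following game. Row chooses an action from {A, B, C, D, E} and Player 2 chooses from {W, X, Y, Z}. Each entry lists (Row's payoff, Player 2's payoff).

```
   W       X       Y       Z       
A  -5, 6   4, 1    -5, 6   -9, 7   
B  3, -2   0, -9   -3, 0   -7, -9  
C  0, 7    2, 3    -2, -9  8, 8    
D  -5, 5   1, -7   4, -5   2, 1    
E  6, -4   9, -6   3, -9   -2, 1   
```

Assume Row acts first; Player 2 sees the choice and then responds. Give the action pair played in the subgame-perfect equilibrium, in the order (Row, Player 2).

(C, Z)

Player 2 best-responds to each possible Row move:
- A → Player 2 plays Z (best of 6, 1, 6, 7); Row gets -9.
- B → Player 2 plays Y (best of -2, -9, 0, -9); Row gets -3.
- C → Player 2 plays Z (best of 7, 3, -9, 8); Row gets 8.
- D → Player 2 plays W (best of 5, -7, -5, 1); Row gets -5.
- E → Player 2 plays Z (best of -4, -6, -9, 1); Row gets -2.
Row's induced payoffs are -9, -3, 8, -5, -2, so Row commits to C. Subgame-perfect outcome: (C, Z) with payoffs (8, 8).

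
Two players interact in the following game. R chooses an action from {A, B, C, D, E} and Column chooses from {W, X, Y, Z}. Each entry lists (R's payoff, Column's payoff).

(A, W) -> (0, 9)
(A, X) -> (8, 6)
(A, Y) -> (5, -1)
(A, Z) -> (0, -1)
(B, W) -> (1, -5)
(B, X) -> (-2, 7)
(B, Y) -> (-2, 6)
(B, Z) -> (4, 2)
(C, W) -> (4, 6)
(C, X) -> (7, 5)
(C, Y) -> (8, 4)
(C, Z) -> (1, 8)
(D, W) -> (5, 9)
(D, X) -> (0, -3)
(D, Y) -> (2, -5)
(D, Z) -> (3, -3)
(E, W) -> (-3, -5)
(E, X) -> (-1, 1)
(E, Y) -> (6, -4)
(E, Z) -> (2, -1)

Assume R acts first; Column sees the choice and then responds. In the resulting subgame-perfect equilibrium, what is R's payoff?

Column best-responds to each possible R move:
- A: BR = W, leader payoff 0.
- B: BR = X, leader payoff -2.
- C: BR = Z, leader payoff 1.
- D: BR = W, leader payoff 5.
- E: BR = X, leader payoff -1.
Among 0, -2, 1, 5, -1, the best is 5 at D. Subgame-perfect outcome: (D, W) with payoffs (5, 9).

5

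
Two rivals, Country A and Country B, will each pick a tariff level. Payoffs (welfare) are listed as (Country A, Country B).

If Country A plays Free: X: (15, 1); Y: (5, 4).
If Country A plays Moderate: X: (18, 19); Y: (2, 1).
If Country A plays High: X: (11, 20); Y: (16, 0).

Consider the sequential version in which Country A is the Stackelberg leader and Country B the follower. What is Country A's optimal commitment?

Moderate

Work backward from Country B's decision.
- Free → Country B plays Y (best of 1, 4); Country A gets 5.
- Moderate → Country B plays X (best of 19, 1); Country A gets 18.
- High → Country B plays X (best of 20, 0); Country A gets 11.
Country A's induced payoffs are 5, 18, 11, so Country A commits to Moderate. Subgame-perfect outcome: (Moderate, X) with payoffs (18, 19).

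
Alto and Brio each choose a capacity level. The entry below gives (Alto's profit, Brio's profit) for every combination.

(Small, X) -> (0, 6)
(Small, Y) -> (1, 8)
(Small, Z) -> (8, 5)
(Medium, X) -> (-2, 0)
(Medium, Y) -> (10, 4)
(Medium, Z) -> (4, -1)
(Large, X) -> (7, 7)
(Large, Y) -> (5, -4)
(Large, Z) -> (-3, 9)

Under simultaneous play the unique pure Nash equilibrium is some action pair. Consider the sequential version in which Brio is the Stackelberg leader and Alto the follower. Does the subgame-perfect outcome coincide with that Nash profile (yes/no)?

no

Backward induction with Brio moving first.
- X: Alto compares 0, -2, 7 and picks Large; Brio would get 7.
- Y: Alto compares 1, 10, 5 and picks Medium; Brio would get 4.
- Z: Alto compares 8, 4, -3 and picks Small; Brio would get 5.
Maximizing over 7, 4, 5, Brio chooses X. Subgame-perfect outcome: (Large, X) with payoffs (7, 7).
Now find the simultaneous Nash equilibrium.
Alto's best replies: X→Large; Y→Medium; Z→Small.
Brio's best replies: Small→Y; Medium→Y; Large→Z.
The unique mutual best reply is (Medium, Y), giving (10, 4).
Sequential outcome (Large, X) differs from the Nash profile (Medium, Y).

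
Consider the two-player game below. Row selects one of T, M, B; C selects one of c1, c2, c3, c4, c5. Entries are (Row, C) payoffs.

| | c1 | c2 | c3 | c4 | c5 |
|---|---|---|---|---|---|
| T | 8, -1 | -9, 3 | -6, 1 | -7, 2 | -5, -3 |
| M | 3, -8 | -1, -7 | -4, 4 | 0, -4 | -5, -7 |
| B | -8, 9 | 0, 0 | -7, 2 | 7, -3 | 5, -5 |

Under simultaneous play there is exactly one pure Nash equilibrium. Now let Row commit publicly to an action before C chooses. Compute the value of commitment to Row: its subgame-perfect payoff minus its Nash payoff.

0

Backward induction with Row moving first.
- T: C compares -1, 3, 1, 2, -3 and picks c2; Row would get -9.
- M: C compares -8, -7, 4, -4, -7 and picks c3; Row would get -4.
- B: C compares 9, 0, 2, -3, -5 and picks c1; Row would get -8.
Row's induced payoffs are -9, -4, -8, so Row commits to M. Subgame-perfect outcome: (M, c3) with payoffs (-4, 4).
Now find the simultaneous Nash equilibrium.
Row's best replies: c1→T; c2→B; c3→M; c4→B; c5→B.
C's best replies: T→c2; M→c3; B→c1.
The unique mutual best reply is (M, c3), giving (-4, 4).
Row's commitment gain: -4 − -4 = 0.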